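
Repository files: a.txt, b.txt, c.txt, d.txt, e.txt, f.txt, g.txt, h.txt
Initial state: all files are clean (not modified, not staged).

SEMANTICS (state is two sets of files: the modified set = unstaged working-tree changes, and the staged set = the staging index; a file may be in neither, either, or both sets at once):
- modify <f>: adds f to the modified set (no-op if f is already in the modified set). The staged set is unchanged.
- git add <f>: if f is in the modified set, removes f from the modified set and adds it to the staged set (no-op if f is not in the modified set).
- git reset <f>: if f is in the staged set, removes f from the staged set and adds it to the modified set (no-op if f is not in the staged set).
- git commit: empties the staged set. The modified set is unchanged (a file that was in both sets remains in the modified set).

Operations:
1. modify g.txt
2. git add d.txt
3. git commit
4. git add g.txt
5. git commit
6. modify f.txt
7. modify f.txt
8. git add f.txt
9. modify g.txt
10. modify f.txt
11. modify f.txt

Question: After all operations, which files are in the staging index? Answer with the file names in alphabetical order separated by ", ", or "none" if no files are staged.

After op 1 (modify g.txt): modified={g.txt} staged={none}
After op 2 (git add d.txt): modified={g.txt} staged={none}
After op 3 (git commit): modified={g.txt} staged={none}
After op 4 (git add g.txt): modified={none} staged={g.txt}
After op 5 (git commit): modified={none} staged={none}
After op 6 (modify f.txt): modified={f.txt} staged={none}
After op 7 (modify f.txt): modified={f.txt} staged={none}
After op 8 (git add f.txt): modified={none} staged={f.txt}
After op 9 (modify g.txt): modified={g.txt} staged={f.txt}
After op 10 (modify f.txt): modified={f.txt, g.txt} staged={f.txt}
After op 11 (modify f.txt): modified={f.txt, g.txt} staged={f.txt}

Answer: f.txt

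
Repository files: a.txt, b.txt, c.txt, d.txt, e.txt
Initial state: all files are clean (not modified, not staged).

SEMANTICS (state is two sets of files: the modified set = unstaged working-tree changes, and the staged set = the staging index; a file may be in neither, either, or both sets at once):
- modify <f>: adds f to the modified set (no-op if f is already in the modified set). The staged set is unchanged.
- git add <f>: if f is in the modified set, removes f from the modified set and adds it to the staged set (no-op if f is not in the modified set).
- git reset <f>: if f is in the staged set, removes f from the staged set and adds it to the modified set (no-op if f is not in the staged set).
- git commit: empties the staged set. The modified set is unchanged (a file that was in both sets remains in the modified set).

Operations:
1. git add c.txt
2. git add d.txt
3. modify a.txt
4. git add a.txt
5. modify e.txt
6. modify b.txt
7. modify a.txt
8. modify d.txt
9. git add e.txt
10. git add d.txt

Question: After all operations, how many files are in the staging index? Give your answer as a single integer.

Answer: 3

Derivation:
After op 1 (git add c.txt): modified={none} staged={none}
After op 2 (git add d.txt): modified={none} staged={none}
After op 3 (modify a.txt): modified={a.txt} staged={none}
After op 4 (git add a.txt): modified={none} staged={a.txt}
After op 5 (modify e.txt): modified={e.txt} staged={a.txt}
After op 6 (modify b.txt): modified={b.txt, e.txt} staged={a.txt}
After op 7 (modify a.txt): modified={a.txt, b.txt, e.txt} staged={a.txt}
After op 8 (modify d.txt): modified={a.txt, b.txt, d.txt, e.txt} staged={a.txt}
After op 9 (git add e.txt): modified={a.txt, b.txt, d.txt} staged={a.txt, e.txt}
After op 10 (git add d.txt): modified={a.txt, b.txt} staged={a.txt, d.txt, e.txt}
Final staged set: {a.txt, d.txt, e.txt} -> count=3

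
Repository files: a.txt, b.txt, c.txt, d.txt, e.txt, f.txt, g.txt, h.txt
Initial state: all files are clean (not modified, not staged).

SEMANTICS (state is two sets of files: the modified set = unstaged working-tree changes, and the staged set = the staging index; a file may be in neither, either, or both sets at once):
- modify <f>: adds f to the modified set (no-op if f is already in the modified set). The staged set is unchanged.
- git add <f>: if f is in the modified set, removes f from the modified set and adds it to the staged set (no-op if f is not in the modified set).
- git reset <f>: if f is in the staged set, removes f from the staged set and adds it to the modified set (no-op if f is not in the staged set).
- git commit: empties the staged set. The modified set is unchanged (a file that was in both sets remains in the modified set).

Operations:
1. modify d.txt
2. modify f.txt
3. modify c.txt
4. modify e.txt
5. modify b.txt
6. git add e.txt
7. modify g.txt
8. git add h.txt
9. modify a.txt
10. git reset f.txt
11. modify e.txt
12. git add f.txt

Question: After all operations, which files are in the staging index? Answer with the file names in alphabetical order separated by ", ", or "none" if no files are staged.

After op 1 (modify d.txt): modified={d.txt} staged={none}
After op 2 (modify f.txt): modified={d.txt, f.txt} staged={none}
After op 3 (modify c.txt): modified={c.txt, d.txt, f.txt} staged={none}
After op 4 (modify e.txt): modified={c.txt, d.txt, e.txt, f.txt} staged={none}
After op 5 (modify b.txt): modified={b.txt, c.txt, d.txt, e.txt, f.txt} staged={none}
After op 6 (git add e.txt): modified={b.txt, c.txt, d.txt, f.txt} staged={e.txt}
After op 7 (modify g.txt): modified={b.txt, c.txt, d.txt, f.txt, g.txt} staged={e.txt}
After op 8 (git add h.txt): modified={b.txt, c.txt, d.txt, f.txt, g.txt} staged={e.txt}
After op 9 (modify a.txt): modified={a.txt, b.txt, c.txt, d.txt, f.txt, g.txt} staged={e.txt}
After op 10 (git reset f.txt): modified={a.txt, b.txt, c.txt, d.txt, f.txt, g.txt} staged={e.txt}
After op 11 (modify e.txt): modified={a.txt, b.txt, c.txt, d.txt, e.txt, f.txt, g.txt} staged={e.txt}
After op 12 (git add f.txt): modified={a.txt, b.txt, c.txt, d.txt, e.txt, g.txt} staged={e.txt, f.txt}

Answer: e.txt, f.txt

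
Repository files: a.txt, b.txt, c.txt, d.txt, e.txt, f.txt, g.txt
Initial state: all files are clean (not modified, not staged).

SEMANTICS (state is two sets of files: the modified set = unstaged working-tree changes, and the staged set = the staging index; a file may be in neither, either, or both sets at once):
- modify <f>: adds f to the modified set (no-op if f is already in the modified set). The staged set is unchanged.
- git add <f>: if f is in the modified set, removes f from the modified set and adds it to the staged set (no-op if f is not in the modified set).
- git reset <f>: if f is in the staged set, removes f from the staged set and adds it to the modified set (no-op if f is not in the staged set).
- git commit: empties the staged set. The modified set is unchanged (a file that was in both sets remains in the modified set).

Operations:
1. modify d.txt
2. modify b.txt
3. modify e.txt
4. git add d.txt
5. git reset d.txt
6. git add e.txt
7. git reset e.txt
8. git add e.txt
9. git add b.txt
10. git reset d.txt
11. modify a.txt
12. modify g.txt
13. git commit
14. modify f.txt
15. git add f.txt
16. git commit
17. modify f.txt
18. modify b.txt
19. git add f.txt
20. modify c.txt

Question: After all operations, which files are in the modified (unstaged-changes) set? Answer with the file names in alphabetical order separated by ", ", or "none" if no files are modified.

After op 1 (modify d.txt): modified={d.txt} staged={none}
After op 2 (modify b.txt): modified={b.txt, d.txt} staged={none}
After op 3 (modify e.txt): modified={b.txt, d.txt, e.txt} staged={none}
After op 4 (git add d.txt): modified={b.txt, e.txt} staged={d.txt}
After op 5 (git reset d.txt): modified={b.txt, d.txt, e.txt} staged={none}
After op 6 (git add e.txt): modified={b.txt, d.txt} staged={e.txt}
After op 7 (git reset e.txt): modified={b.txt, d.txt, e.txt} staged={none}
After op 8 (git add e.txt): modified={b.txt, d.txt} staged={e.txt}
After op 9 (git add b.txt): modified={d.txt} staged={b.txt, e.txt}
After op 10 (git reset d.txt): modified={d.txt} staged={b.txt, e.txt}
After op 11 (modify a.txt): modified={a.txt, d.txt} staged={b.txt, e.txt}
After op 12 (modify g.txt): modified={a.txt, d.txt, g.txt} staged={b.txt, e.txt}
After op 13 (git commit): modified={a.txt, d.txt, g.txt} staged={none}
After op 14 (modify f.txt): modified={a.txt, d.txt, f.txt, g.txt} staged={none}
After op 15 (git add f.txt): modified={a.txt, d.txt, g.txt} staged={f.txt}
After op 16 (git commit): modified={a.txt, d.txt, g.txt} staged={none}
After op 17 (modify f.txt): modified={a.txt, d.txt, f.txt, g.txt} staged={none}
After op 18 (modify b.txt): modified={a.txt, b.txt, d.txt, f.txt, g.txt} staged={none}
After op 19 (git add f.txt): modified={a.txt, b.txt, d.txt, g.txt} staged={f.txt}
After op 20 (modify c.txt): modified={a.txt, b.txt, c.txt, d.txt, g.txt} staged={f.txt}

Answer: a.txt, b.txt, c.txt, d.txt, g.txt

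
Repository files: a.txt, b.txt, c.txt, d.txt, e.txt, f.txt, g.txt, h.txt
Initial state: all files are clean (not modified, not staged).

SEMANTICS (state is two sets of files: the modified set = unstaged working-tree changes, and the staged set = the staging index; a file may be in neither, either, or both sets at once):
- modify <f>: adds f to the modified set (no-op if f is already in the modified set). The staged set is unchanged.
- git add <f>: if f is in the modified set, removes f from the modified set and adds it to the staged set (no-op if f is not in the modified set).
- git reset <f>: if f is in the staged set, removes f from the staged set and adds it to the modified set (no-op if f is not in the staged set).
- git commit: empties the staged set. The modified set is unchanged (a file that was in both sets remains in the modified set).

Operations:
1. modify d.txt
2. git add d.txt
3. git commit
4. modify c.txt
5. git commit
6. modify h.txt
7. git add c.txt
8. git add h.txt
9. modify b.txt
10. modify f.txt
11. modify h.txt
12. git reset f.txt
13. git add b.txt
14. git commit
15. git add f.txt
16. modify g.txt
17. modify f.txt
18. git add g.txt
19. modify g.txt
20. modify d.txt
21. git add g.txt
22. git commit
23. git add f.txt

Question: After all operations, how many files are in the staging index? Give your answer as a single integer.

After op 1 (modify d.txt): modified={d.txt} staged={none}
After op 2 (git add d.txt): modified={none} staged={d.txt}
After op 3 (git commit): modified={none} staged={none}
After op 4 (modify c.txt): modified={c.txt} staged={none}
After op 5 (git commit): modified={c.txt} staged={none}
After op 6 (modify h.txt): modified={c.txt, h.txt} staged={none}
After op 7 (git add c.txt): modified={h.txt} staged={c.txt}
After op 8 (git add h.txt): modified={none} staged={c.txt, h.txt}
After op 9 (modify b.txt): modified={b.txt} staged={c.txt, h.txt}
After op 10 (modify f.txt): modified={b.txt, f.txt} staged={c.txt, h.txt}
After op 11 (modify h.txt): modified={b.txt, f.txt, h.txt} staged={c.txt, h.txt}
After op 12 (git reset f.txt): modified={b.txt, f.txt, h.txt} staged={c.txt, h.txt}
After op 13 (git add b.txt): modified={f.txt, h.txt} staged={b.txt, c.txt, h.txt}
After op 14 (git commit): modified={f.txt, h.txt} staged={none}
After op 15 (git add f.txt): modified={h.txt} staged={f.txt}
After op 16 (modify g.txt): modified={g.txt, h.txt} staged={f.txt}
After op 17 (modify f.txt): modified={f.txt, g.txt, h.txt} staged={f.txt}
After op 18 (git add g.txt): modified={f.txt, h.txt} staged={f.txt, g.txt}
After op 19 (modify g.txt): modified={f.txt, g.txt, h.txt} staged={f.txt, g.txt}
After op 20 (modify d.txt): modified={d.txt, f.txt, g.txt, h.txt} staged={f.txt, g.txt}
After op 21 (git add g.txt): modified={d.txt, f.txt, h.txt} staged={f.txt, g.txt}
After op 22 (git commit): modified={d.txt, f.txt, h.txt} staged={none}
After op 23 (git add f.txt): modified={d.txt, h.txt} staged={f.txt}
Final staged set: {f.txt} -> count=1

Answer: 1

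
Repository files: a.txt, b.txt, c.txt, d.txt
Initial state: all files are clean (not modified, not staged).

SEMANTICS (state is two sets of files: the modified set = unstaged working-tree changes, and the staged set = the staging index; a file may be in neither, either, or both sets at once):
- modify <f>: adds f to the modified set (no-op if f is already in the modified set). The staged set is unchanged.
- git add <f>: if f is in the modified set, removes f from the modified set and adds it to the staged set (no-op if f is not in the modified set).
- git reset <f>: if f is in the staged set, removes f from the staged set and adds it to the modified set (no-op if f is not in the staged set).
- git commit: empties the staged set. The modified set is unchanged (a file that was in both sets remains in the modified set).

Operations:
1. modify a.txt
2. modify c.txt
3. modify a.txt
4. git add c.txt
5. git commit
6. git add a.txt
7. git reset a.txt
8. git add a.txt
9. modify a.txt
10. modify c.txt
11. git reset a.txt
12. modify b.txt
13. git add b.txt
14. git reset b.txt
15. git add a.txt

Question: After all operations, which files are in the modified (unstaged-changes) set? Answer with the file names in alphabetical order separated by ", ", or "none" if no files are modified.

Answer: b.txt, c.txt

Derivation:
After op 1 (modify a.txt): modified={a.txt} staged={none}
After op 2 (modify c.txt): modified={a.txt, c.txt} staged={none}
After op 3 (modify a.txt): modified={a.txt, c.txt} staged={none}
After op 4 (git add c.txt): modified={a.txt} staged={c.txt}
After op 5 (git commit): modified={a.txt} staged={none}
After op 6 (git add a.txt): modified={none} staged={a.txt}
After op 7 (git reset a.txt): modified={a.txt} staged={none}
After op 8 (git add a.txt): modified={none} staged={a.txt}
After op 9 (modify a.txt): modified={a.txt} staged={a.txt}
After op 10 (modify c.txt): modified={a.txt, c.txt} staged={a.txt}
After op 11 (git reset a.txt): modified={a.txt, c.txt} staged={none}
After op 12 (modify b.txt): modified={a.txt, b.txt, c.txt} staged={none}
After op 13 (git add b.txt): modified={a.txt, c.txt} staged={b.txt}
After op 14 (git reset b.txt): modified={a.txt, b.txt, c.txt} staged={none}
After op 15 (git add a.txt): modified={b.txt, c.txt} staged={a.txt}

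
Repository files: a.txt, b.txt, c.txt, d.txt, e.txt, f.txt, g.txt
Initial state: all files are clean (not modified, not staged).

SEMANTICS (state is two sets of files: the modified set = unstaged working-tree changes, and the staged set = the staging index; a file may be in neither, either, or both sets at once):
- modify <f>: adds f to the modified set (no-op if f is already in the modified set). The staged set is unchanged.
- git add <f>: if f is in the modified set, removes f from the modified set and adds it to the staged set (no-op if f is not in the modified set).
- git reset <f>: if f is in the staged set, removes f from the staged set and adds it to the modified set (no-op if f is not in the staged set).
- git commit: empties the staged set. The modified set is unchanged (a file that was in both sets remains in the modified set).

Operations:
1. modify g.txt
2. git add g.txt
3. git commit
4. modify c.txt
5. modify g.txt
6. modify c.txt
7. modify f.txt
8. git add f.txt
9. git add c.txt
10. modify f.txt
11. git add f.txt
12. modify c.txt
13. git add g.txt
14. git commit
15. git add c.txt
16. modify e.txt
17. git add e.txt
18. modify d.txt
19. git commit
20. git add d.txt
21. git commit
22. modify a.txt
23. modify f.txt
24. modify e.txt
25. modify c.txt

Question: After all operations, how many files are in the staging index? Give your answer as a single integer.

After op 1 (modify g.txt): modified={g.txt} staged={none}
After op 2 (git add g.txt): modified={none} staged={g.txt}
After op 3 (git commit): modified={none} staged={none}
After op 4 (modify c.txt): modified={c.txt} staged={none}
After op 5 (modify g.txt): modified={c.txt, g.txt} staged={none}
After op 6 (modify c.txt): modified={c.txt, g.txt} staged={none}
After op 7 (modify f.txt): modified={c.txt, f.txt, g.txt} staged={none}
After op 8 (git add f.txt): modified={c.txt, g.txt} staged={f.txt}
After op 9 (git add c.txt): modified={g.txt} staged={c.txt, f.txt}
After op 10 (modify f.txt): modified={f.txt, g.txt} staged={c.txt, f.txt}
After op 11 (git add f.txt): modified={g.txt} staged={c.txt, f.txt}
After op 12 (modify c.txt): modified={c.txt, g.txt} staged={c.txt, f.txt}
After op 13 (git add g.txt): modified={c.txt} staged={c.txt, f.txt, g.txt}
After op 14 (git commit): modified={c.txt} staged={none}
After op 15 (git add c.txt): modified={none} staged={c.txt}
After op 16 (modify e.txt): modified={e.txt} staged={c.txt}
After op 17 (git add e.txt): modified={none} staged={c.txt, e.txt}
After op 18 (modify d.txt): modified={d.txt} staged={c.txt, e.txt}
After op 19 (git commit): modified={d.txt} staged={none}
After op 20 (git add d.txt): modified={none} staged={d.txt}
After op 21 (git commit): modified={none} staged={none}
After op 22 (modify a.txt): modified={a.txt} staged={none}
After op 23 (modify f.txt): modified={a.txt, f.txt} staged={none}
After op 24 (modify e.txt): modified={a.txt, e.txt, f.txt} staged={none}
After op 25 (modify c.txt): modified={a.txt, c.txt, e.txt, f.txt} staged={none}
Final staged set: {none} -> count=0

Answer: 0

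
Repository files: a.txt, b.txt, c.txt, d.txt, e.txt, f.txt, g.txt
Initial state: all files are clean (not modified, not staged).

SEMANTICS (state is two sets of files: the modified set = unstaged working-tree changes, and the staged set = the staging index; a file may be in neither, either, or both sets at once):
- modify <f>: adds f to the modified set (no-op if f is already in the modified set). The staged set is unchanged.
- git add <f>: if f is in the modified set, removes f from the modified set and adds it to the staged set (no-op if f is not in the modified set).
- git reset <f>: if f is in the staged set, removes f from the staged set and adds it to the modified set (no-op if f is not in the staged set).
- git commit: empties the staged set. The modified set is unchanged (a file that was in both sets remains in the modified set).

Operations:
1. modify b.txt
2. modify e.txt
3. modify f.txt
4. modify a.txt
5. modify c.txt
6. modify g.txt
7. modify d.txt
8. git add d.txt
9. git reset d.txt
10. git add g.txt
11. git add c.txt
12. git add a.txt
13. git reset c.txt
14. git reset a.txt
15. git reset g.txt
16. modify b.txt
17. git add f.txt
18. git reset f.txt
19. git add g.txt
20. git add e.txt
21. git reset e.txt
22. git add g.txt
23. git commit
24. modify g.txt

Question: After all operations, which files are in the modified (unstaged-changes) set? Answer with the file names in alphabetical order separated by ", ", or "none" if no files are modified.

After op 1 (modify b.txt): modified={b.txt} staged={none}
After op 2 (modify e.txt): modified={b.txt, e.txt} staged={none}
After op 3 (modify f.txt): modified={b.txt, e.txt, f.txt} staged={none}
After op 4 (modify a.txt): modified={a.txt, b.txt, e.txt, f.txt} staged={none}
After op 5 (modify c.txt): modified={a.txt, b.txt, c.txt, e.txt, f.txt} staged={none}
After op 6 (modify g.txt): modified={a.txt, b.txt, c.txt, e.txt, f.txt, g.txt} staged={none}
After op 7 (modify d.txt): modified={a.txt, b.txt, c.txt, d.txt, e.txt, f.txt, g.txt} staged={none}
After op 8 (git add d.txt): modified={a.txt, b.txt, c.txt, e.txt, f.txt, g.txt} staged={d.txt}
After op 9 (git reset d.txt): modified={a.txt, b.txt, c.txt, d.txt, e.txt, f.txt, g.txt} staged={none}
After op 10 (git add g.txt): modified={a.txt, b.txt, c.txt, d.txt, e.txt, f.txt} staged={g.txt}
After op 11 (git add c.txt): modified={a.txt, b.txt, d.txt, e.txt, f.txt} staged={c.txt, g.txt}
After op 12 (git add a.txt): modified={b.txt, d.txt, e.txt, f.txt} staged={a.txt, c.txt, g.txt}
After op 13 (git reset c.txt): modified={b.txt, c.txt, d.txt, e.txt, f.txt} staged={a.txt, g.txt}
After op 14 (git reset a.txt): modified={a.txt, b.txt, c.txt, d.txt, e.txt, f.txt} staged={g.txt}
After op 15 (git reset g.txt): modified={a.txt, b.txt, c.txt, d.txt, e.txt, f.txt, g.txt} staged={none}
After op 16 (modify b.txt): modified={a.txt, b.txt, c.txt, d.txt, e.txt, f.txt, g.txt} staged={none}
After op 17 (git add f.txt): modified={a.txt, b.txt, c.txt, d.txt, e.txt, g.txt} staged={f.txt}
After op 18 (git reset f.txt): modified={a.txt, b.txt, c.txt, d.txt, e.txt, f.txt, g.txt} staged={none}
After op 19 (git add g.txt): modified={a.txt, b.txt, c.txt, d.txt, e.txt, f.txt} staged={g.txt}
After op 20 (git add e.txt): modified={a.txt, b.txt, c.txt, d.txt, f.txt} staged={e.txt, g.txt}
After op 21 (git reset e.txt): modified={a.txt, b.txt, c.txt, d.txt, e.txt, f.txt} staged={g.txt}
After op 22 (git add g.txt): modified={a.txt, b.txt, c.txt, d.txt, e.txt, f.txt} staged={g.txt}
After op 23 (git commit): modified={a.txt, b.txt, c.txt, d.txt, e.txt, f.txt} staged={none}
After op 24 (modify g.txt): modified={a.txt, b.txt, c.txt, d.txt, e.txt, f.txt, g.txt} staged={none}

Answer: a.txt, b.txt, c.txt, d.txt, e.txt, f.txt, g.txt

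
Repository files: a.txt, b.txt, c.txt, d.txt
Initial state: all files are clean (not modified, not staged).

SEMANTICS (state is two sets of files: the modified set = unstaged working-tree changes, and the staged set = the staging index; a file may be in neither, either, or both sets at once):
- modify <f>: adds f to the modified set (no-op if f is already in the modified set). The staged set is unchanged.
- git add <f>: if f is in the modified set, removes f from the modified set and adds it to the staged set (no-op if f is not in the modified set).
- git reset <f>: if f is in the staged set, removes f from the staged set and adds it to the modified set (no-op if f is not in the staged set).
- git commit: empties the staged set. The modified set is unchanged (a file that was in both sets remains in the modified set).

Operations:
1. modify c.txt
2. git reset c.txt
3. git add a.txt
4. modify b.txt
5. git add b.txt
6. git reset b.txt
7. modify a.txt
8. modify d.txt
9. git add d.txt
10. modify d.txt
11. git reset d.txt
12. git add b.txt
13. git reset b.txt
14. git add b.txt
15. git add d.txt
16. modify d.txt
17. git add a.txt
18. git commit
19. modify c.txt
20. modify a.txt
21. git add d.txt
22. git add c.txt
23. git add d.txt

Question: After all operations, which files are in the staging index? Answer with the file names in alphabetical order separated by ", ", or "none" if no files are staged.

Answer: c.txt, d.txt

Derivation:
After op 1 (modify c.txt): modified={c.txt} staged={none}
After op 2 (git reset c.txt): modified={c.txt} staged={none}
After op 3 (git add a.txt): modified={c.txt} staged={none}
After op 4 (modify b.txt): modified={b.txt, c.txt} staged={none}
After op 5 (git add b.txt): modified={c.txt} staged={b.txt}
After op 6 (git reset b.txt): modified={b.txt, c.txt} staged={none}
After op 7 (modify a.txt): modified={a.txt, b.txt, c.txt} staged={none}
After op 8 (modify d.txt): modified={a.txt, b.txt, c.txt, d.txt} staged={none}
After op 9 (git add d.txt): modified={a.txt, b.txt, c.txt} staged={d.txt}
After op 10 (modify d.txt): modified={a.txt, b.txt, c.txt, d.txt} staged={d.txt}
After op 11 (git reset d.txt): modified={a.txt, b.txt, c.txt, d.txt} staged={none}
After op 12 (git add b.txt): modified={a.txt, c.txt, d.txt} staged={b.txt}
After op 13 (git reset b.txt): modified={a.txt, b.txt, c.txt, d.txt} staged={none}
After op 14 (git add b.txt): modified={a.txt, c.txt, d.txt} staged={b.txt}
After op 15 (git add d.txt): modified={a.txt, c.txt} staged={b.txt, d.txt}
After op 16 (modify d.txt): modified={a.txt, c.txt, d.txt} staged={b.txt, d.txt}
After op 17 (git add a.txt): modified={c.txt, d.txt} staged={a.txt, b.txt, d.txt}
After op 18 (git commit): modified={c.txt, d.txt} staged={none}
After op 19 (modify c.txt): modified={c.txt, d.txt} staged={none}
After op 20 (modify a.txt): modified={a.txt, c.txt, d.txt} staged={none}
After op 21 (git add d.txt): modified={a.txt, c.txt} staged={d.txt}
After op 22 (git add c.txt): modified={a.txt} staged={c.txt, d.txt}
After op 23 (git add d.txt): modified={a.txt} staged={c.txt, d.txt}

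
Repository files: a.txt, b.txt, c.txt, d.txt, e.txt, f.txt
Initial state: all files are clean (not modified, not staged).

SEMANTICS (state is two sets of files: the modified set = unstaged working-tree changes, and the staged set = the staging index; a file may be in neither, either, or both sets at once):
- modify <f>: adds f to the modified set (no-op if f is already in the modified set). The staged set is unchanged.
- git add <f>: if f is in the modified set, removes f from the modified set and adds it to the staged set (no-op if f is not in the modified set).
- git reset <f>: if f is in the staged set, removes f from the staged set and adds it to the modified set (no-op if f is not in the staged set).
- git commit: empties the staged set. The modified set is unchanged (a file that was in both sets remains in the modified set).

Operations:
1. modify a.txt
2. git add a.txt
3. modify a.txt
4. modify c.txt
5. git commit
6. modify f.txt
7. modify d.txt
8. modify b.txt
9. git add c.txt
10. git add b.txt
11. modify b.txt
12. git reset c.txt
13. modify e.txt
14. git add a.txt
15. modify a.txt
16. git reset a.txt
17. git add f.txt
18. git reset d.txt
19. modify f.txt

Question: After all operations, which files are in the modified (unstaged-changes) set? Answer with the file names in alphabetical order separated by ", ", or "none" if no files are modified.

Answer: a.txt, b.txt, c.txt, d.txt, e.txt, f.txt

Derivation:
After op 1 (modify a.txt): modified={a.txt} staged={none}
After op 2 (git add a.txt): modified={none} staged={a.txt}
After op 3 (modify a.txt): modified={a.txt} staged={a.txt}
After op 4 (modify c.txt): modified={a.txt, c.txt} staged={a.txt}
After op 5 (git commit): modified={a.txt, c.txt} staged={none}
After op 6 (modify f.txt): modified={a.txt, c.txt, f.txt} staged={none}
After op 7 (modify d.txt): modified={a.txt, c.txt, d.txt, f.txt} staged={none}
After op 8 (modify b.txt): modified={a.txt, b.txt, c.txt, d.txt, f.txt} staged={none}
After op 9 (git add c.txt): modified={a.txt, b.txt, d.txt, f.txt} staged={c.txt}
After op 10 (git add b.txt): modified={a.txt, d.txt, f.txt} staged={b.txt, c.txt}
After op 11 (modify b.txt): modified={a.txt, b.txt, d.txt, f.txt} staged={b.txt, c.txt}
After op 12 (git reset c.txt): modified={a.txt, b.txt, c.txt, d.txt, f.txt} staged={b.txt}
After op 13 (modify e.txt): modified={a.txt, b.txt, c.txt, d.txt, e.txt, f.txt} staged={b.txt}
After op 14 (git add a.txt): modified={b.txt, c.txt, d.txt, e.txt, f.txt} staged={a.txt, b.txt}
After op 15 (modify a.txt): modified={a.txt, b.txt, c.txt, d.txt, e.txt, f.txt} staged={a.txt, b.txt}
After op 16 (git reset a.txt): modified={a.txt, b.txt, c.txt, d.txt, e.txt, f.txt} staged={b.txt}
After op 17 (git add f.txt): modified={a.txt, b.txt, c.txt, d.txt, e.txt} staged={b.txt, f.txt}
After op 18 (git reset d.txt): modified={a.txt, b.txt, c.txt, d.txt, e.txt} staged={b.txt, f.txt}
After op 19 (modify f.txt): modified={a.txt, b.txt, c.txt, d.txt, e.txt, f.txt} staged={b.txt, f.txt}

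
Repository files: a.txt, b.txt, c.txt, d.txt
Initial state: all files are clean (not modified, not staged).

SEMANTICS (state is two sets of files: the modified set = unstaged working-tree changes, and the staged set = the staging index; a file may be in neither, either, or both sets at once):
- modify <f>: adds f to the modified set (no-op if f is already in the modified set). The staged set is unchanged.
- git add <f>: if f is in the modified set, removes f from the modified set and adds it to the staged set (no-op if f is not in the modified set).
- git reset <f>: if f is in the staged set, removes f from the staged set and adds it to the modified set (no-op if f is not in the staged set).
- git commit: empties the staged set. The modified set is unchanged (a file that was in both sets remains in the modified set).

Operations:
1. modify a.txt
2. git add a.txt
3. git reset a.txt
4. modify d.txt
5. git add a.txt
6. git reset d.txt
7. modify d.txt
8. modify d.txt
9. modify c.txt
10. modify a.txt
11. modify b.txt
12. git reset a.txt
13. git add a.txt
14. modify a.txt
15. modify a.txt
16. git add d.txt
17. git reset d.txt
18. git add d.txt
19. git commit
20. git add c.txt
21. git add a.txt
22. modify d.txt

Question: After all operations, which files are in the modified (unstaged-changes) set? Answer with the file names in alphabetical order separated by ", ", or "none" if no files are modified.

Answer: b.txt, d.txt

Derivation:
After op 1 (modify a.txt): modified={a.txt} staged={none}
After op 2 (git add a.txt): modified={none} staged={a.txt}
After op 3 (git reset a.txt): modified={a.txt} staged={none}
After op 4 (modify d.txt): modified={a.txt, d.txt} staged={none}
After op 5 (git add a.txt): modified={d.txt} staged={a.txt}
After op 6 (git reset d.txt): modified={d.txt} staged={a.txt}
After op 7 (modify d.txt): modified={d.txt} staged={a.txt}
After op 8 (modify d.txt): modified={d.txt} staged={a.txt}
After op 9 (modify c.txt): modified={c.txt, d.txt} staged={a.txt}
After op 10 (modify a.txt): modified={a.txt, c.txt, d.txt} staged={a.txt}
After op 11 (modify b.txt): modified={a.txt, b.txt, c.txt, d.txt} staged={a.txt}
After op 12 (git reset a.txt): modified={a.txt, b.txt, c.txt, d.txt} staged={none}
After op 13 (git add a.txt): modified={b.txt, c.txt, d.txt} staged={a.txt}
After op 14 (modify a.txt): modified={a.txt, b.txt, c.txt, d.txt} staged={a.txt}
After op 15 (modify a.txt): modified={a.txt, b.txt, c.txt, d.txt} staged={a.txt}
After op 16 (git add d.txt): modified={a.txt, b.txt, c.txt} staged={a.txt, d.txt}
After op 17 (git reset d.txt): modified={a.txt, b.txt, c.txt, d.txt} staged={a.txt}
After op 18 (git add d.txt): modified={a.txt, b.txt, c.txt} staged={a.txt, d.txt}
After op 19 (git commit): modified={a.txt, b.txt, c.txt} staged={none}
After op 20 (git add c.txt): modified={a.txt, b.txt} staged={c.txt}
After op 21 (git add a.txt): modified={b.txt} staged={a.txt, c.txt}
After op 22 (modify d.txt): modified={b.txt, d.txt} staged={a.txt, c.txt}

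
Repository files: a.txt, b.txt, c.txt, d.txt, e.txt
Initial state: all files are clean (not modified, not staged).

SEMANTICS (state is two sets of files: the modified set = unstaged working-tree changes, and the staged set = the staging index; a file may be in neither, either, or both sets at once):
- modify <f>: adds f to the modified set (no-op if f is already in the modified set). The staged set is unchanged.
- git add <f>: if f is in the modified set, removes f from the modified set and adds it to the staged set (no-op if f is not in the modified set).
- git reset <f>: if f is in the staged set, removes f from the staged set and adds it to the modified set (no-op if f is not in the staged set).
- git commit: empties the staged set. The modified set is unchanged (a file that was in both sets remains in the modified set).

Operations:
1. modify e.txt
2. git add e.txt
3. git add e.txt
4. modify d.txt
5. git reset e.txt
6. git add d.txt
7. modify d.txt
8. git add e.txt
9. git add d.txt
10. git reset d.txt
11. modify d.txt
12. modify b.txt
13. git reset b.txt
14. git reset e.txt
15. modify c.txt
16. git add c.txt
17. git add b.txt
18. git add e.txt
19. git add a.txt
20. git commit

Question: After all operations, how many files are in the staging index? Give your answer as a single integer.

After op 1 (modify e.txt): modified={e.txt} staged={none}
After op 2 (git add e.txt): modified={none} staged={e.txt}
After op 3 (git add e.txt): modified={none} staged={e.txt}
After op 4 (modify d.txt): modified={d.txt} staged={e.txt}
After op 5 (git reset e.txt): modified={d.txt, e.txt} staged={none}
After op 6 (git add d.txt): modified={e.txt} staged={d.txt}
After op 7 (modify d.txt): modified={d.txt, e.txt} staged={d.txt}
After op 8 (git add e.txt): modified={d.txt} staged={d.txt, e.txt}
After op 9 (git add d.txt): modified={none} staged={d.txt, e.txt}
After op 10 (git reset d.txt): modified={d.txt} staged={e.txt}
After op 11 (modify d.txt): modified={d.txt} staged={e.txt}
After op 12 (modify b.txt): modified={b.txt, d.txt} staged={e.txt}
After op 13 (git reset b.txt): modified={b.txt, d.txt} staged={e.txt}
After op 14 (git reset e.txt): modified={b.txt, d.txt, e.txt} staged={none}
After op 15 (modify c.txt): modified={b.txt, c.txt, d.txt, e.txt} staged={none}
After op 16 (git add c.txt): modified={b.txt, d.txt, e.txt} staged={c.txt}
After op 17 (git add b.txt): modified={d.txt, e.txt} staged={b.txt, c.txt}
After op 18 (git add e.txt): modified={d.txt} staged={b.txt, c.txt, e.txt}
After op 19 (git add a.txt): modified={d.txt} staged={b.txt, c.txt, e.txt}
After op 20 (git commit): modified={d.txt} staged={none}
Final staged set: {none} -> count=0

Answer: 0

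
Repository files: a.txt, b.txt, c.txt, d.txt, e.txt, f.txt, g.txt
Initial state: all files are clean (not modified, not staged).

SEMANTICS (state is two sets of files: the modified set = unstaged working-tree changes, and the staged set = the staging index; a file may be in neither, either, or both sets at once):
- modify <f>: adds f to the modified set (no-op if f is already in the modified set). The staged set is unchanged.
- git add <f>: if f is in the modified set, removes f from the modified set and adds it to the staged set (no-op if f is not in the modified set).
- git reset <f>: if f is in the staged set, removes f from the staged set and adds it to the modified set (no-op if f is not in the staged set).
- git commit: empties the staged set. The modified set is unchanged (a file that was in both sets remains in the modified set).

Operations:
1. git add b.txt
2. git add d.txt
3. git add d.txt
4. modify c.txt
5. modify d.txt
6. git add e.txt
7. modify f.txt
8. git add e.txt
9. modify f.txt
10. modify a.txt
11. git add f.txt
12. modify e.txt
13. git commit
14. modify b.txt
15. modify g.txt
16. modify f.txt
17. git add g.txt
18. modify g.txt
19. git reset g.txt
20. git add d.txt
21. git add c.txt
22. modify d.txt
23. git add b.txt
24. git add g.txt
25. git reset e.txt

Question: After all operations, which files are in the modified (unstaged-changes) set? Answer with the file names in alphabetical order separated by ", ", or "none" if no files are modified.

Answer: a.txt, d.txt, e.txt, f.txt

Derivation:
After op 1 (git add b.txt): modified={none} staged={none}
After op 2 (git add d.txt): modified={none} staged={none}
After op 3 (git add d.txt): modified={none} staged={none}
After op 4 (modify c.txt): modified={c.txt} staged={none}
After op 5 (modify d.txt): modified={c.txt, d.txt} staged={none}
After op 6 (git add e.txt): modified={c.txt, d.txt} staged={none}
After op 7 (modify f.txt): modified={c.txt, d.txt, f.txt} staged={none}
After op 8 (git add e.txt): modified={c.txt, d.txt, f.txt} staged={none}
After op 9 (modify f.txt): modified={c.txt, d.txt, f.txt} staged={none}
After op 10 (modify a.txt): modified={a.txt, c.txt, d.txt, f.txt} staged={none}
After op 11 (git add f.txt): modified={a.txt, c.txt, d.txt} staged={f.txt}
After op 12 (modify e.txt): modified={a.txt, c.txt, d.txt, e.txt} staged={f.txt}
After op 13 (git commit): modified={a.txt, c.txt, d.txt, e.txt} staged={none}
After op 14 (modify b.txt): modified={a.txt, b.txt, c.txt, d.txt, e.txt} staged={none}
After op 15 (modify g.txt): modified={a.txt, b.txt, c.txt, d.txt, e.txt, g.txt} staged={none}
After op 16 (modify f.txt): modified={a.txt, b.txt, c.txt, d.txt, e.txt, f.txt, g.txt} staged={none}
After op 17 (git add g.txt): modified={a.txt, b.txt, c.txt, d.txt, e.txt, f.txt} staged={g.txt}
After op 18 (modify g.txt): modified={a.txt, b.txt, c.txt, d.txt, e.txt, f.txt, g.txt} staged={g.txt}
After op 19 (git reset g.txt): modified={a.txt, b.txt, c.txt, d.txt, e.txt, f.txt, g.txt} staged={none}
After op 20 (git add d.txt): modified={a.txt, b.txt, c.txt, e.txt, f.txt, g.txt} staged={d.txt}
After op 21 (git add c.txt): modified={a.txt, b.txt, e.txt, f.txt, g.txt} staged={c.txt, d.txt}
After op 22 (modify d.txt): modified={a.txt, b.txt, d.txt, e.txt, f.txt, g.txt} staged={c.txt, d.txt}
After op 23 (git add b.txt): modified={a.txt, d.txt, e.txt, f.txt, g.txt} staged={b.txt, c.txt, d.txt}
After op 24 (git add g.txt): modified={a.txt, d.txt, e.txt, f.txt} staged={b.txt, c.txt, d.txt, g.txt}
After op 25 (git reset e.txt): modified={a.txt, d.txt, e.txt, f.txt} staged={b.txt, c.txt, d.txt, g.txt}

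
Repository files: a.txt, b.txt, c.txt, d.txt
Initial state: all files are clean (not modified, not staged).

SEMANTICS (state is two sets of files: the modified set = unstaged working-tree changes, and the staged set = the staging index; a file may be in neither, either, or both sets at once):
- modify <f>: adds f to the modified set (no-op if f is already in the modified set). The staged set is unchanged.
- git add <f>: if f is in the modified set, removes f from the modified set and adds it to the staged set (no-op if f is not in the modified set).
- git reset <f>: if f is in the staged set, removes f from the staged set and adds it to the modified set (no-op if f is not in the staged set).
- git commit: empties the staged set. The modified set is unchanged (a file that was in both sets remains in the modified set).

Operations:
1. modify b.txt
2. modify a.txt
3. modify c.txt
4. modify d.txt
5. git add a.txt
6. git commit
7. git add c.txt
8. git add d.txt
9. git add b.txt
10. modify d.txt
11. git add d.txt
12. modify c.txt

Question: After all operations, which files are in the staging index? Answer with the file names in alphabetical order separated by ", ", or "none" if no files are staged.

After op 1 (modify b.txt): modified={b.txt} staged={none}
After op 2 (modify a.txt): modified={a.txt, b.txt} staged={none}
After op 3 (modify c.txt): modified={a.txt, b.txt, c.txt} staged={none}
After op 4 (modify d.txt): modified={a.txt, b.txt, c.txt, d.txt} staged={none}
After op 5 (git add a.txt): modified={b.txt, c.txt, d.txt} staged={a.txt}
After op 6 (git commit): modified={b.txt, c.txt, d.txt} staged={none}
After op 7 (git add c.txt): modified={b.txt, d.txt} staged={c.txt}
After op 8 (git add d.txt): modified={b.txt} staged={c.txt, d.txt}
After op 9 (git add b.txt): modified={none} staged={b.txt, c.txt, d.txt}
After op 10 (modify d.txt): modified={d.txt} staged={b.txt, c.txt, d.txt}
After op 11 (git add d.txt): modified={none} staged={b.txt, c.txt, d.txt}
After op 12 (modify c.txt): modified={c.txt} staged={b.txt, c.txt, d.txt}

Answer: b.txt, c.txt, d.txt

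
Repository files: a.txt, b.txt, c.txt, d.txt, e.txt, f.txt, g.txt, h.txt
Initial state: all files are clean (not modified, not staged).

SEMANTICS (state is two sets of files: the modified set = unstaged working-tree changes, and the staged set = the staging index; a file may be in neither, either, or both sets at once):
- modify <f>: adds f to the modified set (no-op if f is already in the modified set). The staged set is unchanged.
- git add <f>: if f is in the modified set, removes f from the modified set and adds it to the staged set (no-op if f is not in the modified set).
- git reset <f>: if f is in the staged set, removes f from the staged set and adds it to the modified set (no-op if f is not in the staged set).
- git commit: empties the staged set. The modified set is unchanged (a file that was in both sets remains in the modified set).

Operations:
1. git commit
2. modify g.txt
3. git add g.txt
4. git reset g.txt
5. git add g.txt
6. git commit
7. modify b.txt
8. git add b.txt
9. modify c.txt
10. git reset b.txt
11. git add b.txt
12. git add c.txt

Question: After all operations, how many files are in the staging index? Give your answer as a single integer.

Answer: 2

Derivation:
After op 1 (git commit): modified={none} staged={none}
After op 2 (modify g.txt): modified={g.txt} staged={none}
After op 3 (git add g.txt): modified={none} staged={g.txt}
After op 4 (git reset g.txt): modified={g.txt} staged={none}
After op 5 (git add g.txt): modified={none} staged={g.txt}
After op 6 (git commit): modified={none} staged={none}
After op 7 (modify b.txt): modified={b.txt} staged={none}
After op 8 (git add b.txt): modified={none} staged={b.txt}
After op 9 (modify c.txt): modified={c.txt} staged={b.txt}
After op 10 (git reset b.txt): modified={b.txt, c.txt} staged={none}
After op 11 (git add b.txt): modified={c.txt} staged={b.txt}
After op 12 (git add c.txt): modified={none} staged={b.txt, c.txt}
Final staged set: {b.txt, c.txt} -> count=2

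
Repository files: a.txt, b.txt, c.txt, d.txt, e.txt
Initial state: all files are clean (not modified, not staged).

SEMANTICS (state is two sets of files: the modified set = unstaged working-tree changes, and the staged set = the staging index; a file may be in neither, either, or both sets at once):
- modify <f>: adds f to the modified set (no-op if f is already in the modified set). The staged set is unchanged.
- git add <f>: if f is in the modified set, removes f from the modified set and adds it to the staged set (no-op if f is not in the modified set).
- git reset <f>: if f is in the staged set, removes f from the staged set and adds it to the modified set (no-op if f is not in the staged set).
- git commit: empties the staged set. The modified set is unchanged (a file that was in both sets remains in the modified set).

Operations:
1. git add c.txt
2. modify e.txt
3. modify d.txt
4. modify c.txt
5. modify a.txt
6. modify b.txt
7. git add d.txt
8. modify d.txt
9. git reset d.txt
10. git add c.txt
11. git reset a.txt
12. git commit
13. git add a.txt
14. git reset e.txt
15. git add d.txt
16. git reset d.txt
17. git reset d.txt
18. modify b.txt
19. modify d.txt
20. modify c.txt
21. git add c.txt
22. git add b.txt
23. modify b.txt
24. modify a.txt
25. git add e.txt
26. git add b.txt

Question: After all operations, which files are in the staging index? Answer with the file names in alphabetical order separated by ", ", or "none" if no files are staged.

After op 1 (git add c.txt): modified={none} staged={none}
After op 2 (modify e.txt): modified={e.txt} staged={none}
After op 3 (modify d.txt): modified={d.txt, e.txt} staged={none}
After op 4 (modify c.txt): modified={c.txt, d.txt, e.txt} staged={none}
After op 5 (modify a.txt): modified={a.txt, c.txt, d.txt, e.txt} staged={none}
After op 6 (modify b.txt): modified={a.txt, b.txt, c.txt, d.txt, e.txt} staged={none}
After op 7 (git add d.txt): modified={a.txt, b.txt, c.txt, e.txt} staged={d.txt}
After op 8 (modify d.txt): modified={a.txt, b.txt, c.txt, d.txt, e.txt} staged={d.txt}
After op 9 (git reset d.txt): modified={a.txt, b.txt, c.txt, d.txt, e.txt} staged={none}
After op 10 (git add c.txt): modified={a.txt, b.txt, d.txt, e.txt} staged={c.txt}
After op 11 (git reset a.txt): modified={a.txt, b.txt, d.txt, e.txt} staged={c.txt}
After op 12 (git commit): modified={a.txt, b.txt, d.txt, e.txt} staged={none}
After op 13 (git add a.txt): modified={b.txt, d.txt, e.txt} staged={a.txt}
After op 14 (git reset e.txt): modified={b.txt, d.txt, e.txt} staged={a.txt}
After op 15 (git add d.txt): modified={b.txt, e.txt} staged={a.txt, d.txt}
After op 16 (git reset d.txt): modified={b.txt, d.txt, e.txt} staged={a.txt}
After op 17 (git reset d.txt): modified={b.txt, d.txt, e.txt} staged={a.txt}
After op 18 (modify b.txt): modified={b.txt, d.txt, e.txt} staged={a.txt}
After op 19 (modify d.txt): modified={b.txt, d.txt, e.txt} staged={a.txt}
After op 20 (modify c.txt): modified={b.txt, c.txt, d.txt, e.txt} staged={a.txt}
After op 21 (git add c.txt): modified={b.txt, d.txt, e.txt} staged={a.txt, c.txt}
After op 22 (git add b.txt): modified={d.txt, e.txt} staged={a.txt, b.txt, c.txt}
After op 23 (modify b.txt): modified={b.txt, d.txt, e.txt} staged={a.txt, b.txt, c.txt}
After op 24 (modify a.txt): modified={a.txt, b.txt, d.txt, e.txt} staged={a.txt, b.txt, c.txt}
After op 25 (git add e.txt): modified={a.txt, b.txt, d.txt} staged={a.txt, b.txt, c.txt, e.txt}
After op 26 (git add b.txt): modified={a.txt, d.txt} staged={a.txt, b.txt, c.txt, e.txt}

Answer: a.txt, b.txt, c.txt, e.txt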